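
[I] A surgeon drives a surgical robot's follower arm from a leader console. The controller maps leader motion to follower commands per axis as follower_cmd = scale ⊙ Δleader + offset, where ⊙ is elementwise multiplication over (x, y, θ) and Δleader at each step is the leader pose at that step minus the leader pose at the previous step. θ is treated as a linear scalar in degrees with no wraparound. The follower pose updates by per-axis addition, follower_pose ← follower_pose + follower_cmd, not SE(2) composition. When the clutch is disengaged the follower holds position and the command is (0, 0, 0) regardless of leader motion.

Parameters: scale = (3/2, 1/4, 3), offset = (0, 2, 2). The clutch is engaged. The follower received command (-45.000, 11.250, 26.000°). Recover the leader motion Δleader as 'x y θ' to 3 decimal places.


-30.000 37.000 8.000

axis x: (-45.000 − 0) / (3/2) = -30.000
axis y: (11.250 − 2) / (1/4) = 37.000
axis θ: (26.000 − 2) / (3) = 8.000


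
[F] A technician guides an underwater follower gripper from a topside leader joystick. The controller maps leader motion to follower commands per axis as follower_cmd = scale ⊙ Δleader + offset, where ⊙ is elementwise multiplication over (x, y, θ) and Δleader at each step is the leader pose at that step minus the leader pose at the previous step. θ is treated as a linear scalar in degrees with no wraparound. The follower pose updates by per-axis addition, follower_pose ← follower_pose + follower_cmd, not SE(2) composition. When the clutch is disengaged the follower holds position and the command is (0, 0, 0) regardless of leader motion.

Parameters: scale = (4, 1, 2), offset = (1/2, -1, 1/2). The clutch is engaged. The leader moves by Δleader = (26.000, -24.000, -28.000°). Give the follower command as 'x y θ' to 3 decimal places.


axis x: 4·26.000 + 1/2 = 104.500
axis y: 1·-24.000 + -1 = -25.000
axis θ: 2·-28.000 + 1/2 = -55.500

104.500 -25.000 -55.500


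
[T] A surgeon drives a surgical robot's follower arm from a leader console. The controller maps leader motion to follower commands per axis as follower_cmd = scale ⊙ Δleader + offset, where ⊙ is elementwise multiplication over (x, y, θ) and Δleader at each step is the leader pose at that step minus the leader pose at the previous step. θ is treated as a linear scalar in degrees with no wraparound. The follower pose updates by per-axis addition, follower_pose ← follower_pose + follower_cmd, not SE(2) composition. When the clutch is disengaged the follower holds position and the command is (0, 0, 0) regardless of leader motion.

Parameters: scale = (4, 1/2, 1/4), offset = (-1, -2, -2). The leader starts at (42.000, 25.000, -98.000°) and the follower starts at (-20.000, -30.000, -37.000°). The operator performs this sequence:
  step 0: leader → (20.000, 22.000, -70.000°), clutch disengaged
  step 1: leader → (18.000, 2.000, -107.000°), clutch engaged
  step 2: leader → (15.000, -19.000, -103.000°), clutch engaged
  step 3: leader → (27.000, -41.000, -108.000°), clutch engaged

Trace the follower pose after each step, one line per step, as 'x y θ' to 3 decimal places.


step 0: Δleader=(-22.000, -3.000, 28.000°), disengaged; cmd=(0,0,0) → follower holds at (-20.000, -30.000, -37.000°)
step 1: Δleader=(-2.000, -20.000, -37.000°), engaged; cmd=(-9.000, -12.000, -11.250°) → follower=(-29.000, -42.000, -48.250°)
step 2: Δleader=(-3.000, -21.000, 4.000°), engaged; cmd=(-13.000, -12.500, -1.000°) → follower=(-42.000, -54.500, -49.250°)
step 3: Δleader=(12.000, -22.000, -5.000°), engaged; cmd=(47.000, -13.000, -3.250°) → follower=(5.000, -67.500, -52.500°)

-20.000 -30.000 -37.000
-29.000 -42.000 -48.250
-42.000 -54.500 -49.250
5.000 -67.500 -52.500


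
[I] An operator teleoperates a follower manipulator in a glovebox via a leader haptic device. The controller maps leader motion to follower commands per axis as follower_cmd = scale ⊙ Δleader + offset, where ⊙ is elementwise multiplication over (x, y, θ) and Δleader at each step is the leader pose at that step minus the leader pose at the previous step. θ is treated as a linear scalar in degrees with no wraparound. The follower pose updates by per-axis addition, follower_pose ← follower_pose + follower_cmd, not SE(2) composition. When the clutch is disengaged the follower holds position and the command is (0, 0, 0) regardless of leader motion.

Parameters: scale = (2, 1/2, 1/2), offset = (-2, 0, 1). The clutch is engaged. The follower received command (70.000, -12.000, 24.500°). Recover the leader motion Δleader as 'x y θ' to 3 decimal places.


axis x: (70.000 − -2) / (2) = 36.000
axis y: (-12.000 − 0) / (1/2) = -24.000
axis θ: (24.500 − 1) / (1/2) = 47.000

36.000 -24.000 47.000


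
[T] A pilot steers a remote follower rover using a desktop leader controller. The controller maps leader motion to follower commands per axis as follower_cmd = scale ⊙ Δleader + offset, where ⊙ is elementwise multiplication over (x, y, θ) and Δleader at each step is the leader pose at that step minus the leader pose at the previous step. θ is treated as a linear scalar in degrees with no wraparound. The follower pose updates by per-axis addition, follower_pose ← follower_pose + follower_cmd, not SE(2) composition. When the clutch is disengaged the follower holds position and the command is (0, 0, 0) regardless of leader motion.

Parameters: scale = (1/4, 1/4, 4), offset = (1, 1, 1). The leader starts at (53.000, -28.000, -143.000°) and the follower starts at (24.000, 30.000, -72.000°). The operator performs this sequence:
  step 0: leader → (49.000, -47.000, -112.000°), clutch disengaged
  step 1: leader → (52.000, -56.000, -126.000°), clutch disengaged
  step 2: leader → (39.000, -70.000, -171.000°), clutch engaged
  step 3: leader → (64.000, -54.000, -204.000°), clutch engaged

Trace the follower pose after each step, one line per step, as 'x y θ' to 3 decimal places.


step 0: Δleader=(-4.000, -19.000, 31.000°), disengaged; cmd=(0,0,0) → follower holds at (24.000, 30.000, -72.000°)
step 1: Δleader=(3.000, -9.000, -14.000°), disengaged; cmd=(0,0,0) → follower holds at (24.000, 30.000, -72.000°)
step 2: Δleader=(-13.000, -14.000, -45.000°), engaged; cmd=(-2.250, -2.500, -179.000°) → follower=(21.750, 27.500, -251.000°)
step 3: Δleader=(25.000, 16.000, -33.000°), engaged; cmd=(7.250, 5.000, -131.000°) → follower=(29.000, 32.500, -382.000°)

24.000 30.000 -72.000
24.000 30.000 -72.000
21.750 27.500 -251.000
29.000 32.500 -382.000


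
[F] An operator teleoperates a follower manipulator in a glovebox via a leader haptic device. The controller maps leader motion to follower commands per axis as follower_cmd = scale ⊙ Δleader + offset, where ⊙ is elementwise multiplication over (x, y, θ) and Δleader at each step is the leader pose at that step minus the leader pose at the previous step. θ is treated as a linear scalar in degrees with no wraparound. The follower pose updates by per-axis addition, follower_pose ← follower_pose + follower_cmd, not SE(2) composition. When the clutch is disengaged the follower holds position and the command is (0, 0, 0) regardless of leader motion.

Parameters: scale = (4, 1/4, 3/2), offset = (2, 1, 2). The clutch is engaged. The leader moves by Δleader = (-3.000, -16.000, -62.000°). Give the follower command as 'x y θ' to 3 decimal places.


-10.000 -3.000 -91.000

axis x: 4·-3.000 + 2 = -10.000
axis y: 1/4·-16.000 + 1 = -3.000
axis θ: 3/2·-62.000 + 2 = -91.000


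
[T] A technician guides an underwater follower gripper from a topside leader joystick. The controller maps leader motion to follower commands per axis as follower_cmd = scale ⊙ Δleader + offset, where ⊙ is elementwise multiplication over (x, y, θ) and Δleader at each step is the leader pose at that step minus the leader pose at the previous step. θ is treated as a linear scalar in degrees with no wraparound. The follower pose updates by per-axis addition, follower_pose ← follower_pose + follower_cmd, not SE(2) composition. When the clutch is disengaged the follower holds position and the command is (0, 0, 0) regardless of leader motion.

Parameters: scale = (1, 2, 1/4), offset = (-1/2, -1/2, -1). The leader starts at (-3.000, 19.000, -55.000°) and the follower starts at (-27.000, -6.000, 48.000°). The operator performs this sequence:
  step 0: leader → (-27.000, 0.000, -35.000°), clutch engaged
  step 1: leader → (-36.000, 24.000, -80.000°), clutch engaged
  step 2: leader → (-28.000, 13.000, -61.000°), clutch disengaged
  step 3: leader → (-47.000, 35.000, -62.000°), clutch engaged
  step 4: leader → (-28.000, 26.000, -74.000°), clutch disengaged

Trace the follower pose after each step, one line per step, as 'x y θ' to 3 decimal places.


-51.500 -44.500 52.000
-61.000 3.000 39.750
-61.000 3.000 39.750
-80.500 46.500 38.500
-80.500 46.500 38.500

step 0: Δleader=(-24.000, -19.000, 20.000°), engaged; cmd=(-24.500, -38.500, 4.000°) → follower=(-51.500, -44.500, 52.000°)
step 1: Δleader=(-9.000, 24.000, -45.000°), engaged; cmd=(-9.500, 47.500, -12.250°) → follower=(-61.000, 3.000, 39.750°)
step 2: Δleader=(8.000, -11.000, 19.000°), disengaged; cmd=(0,0,0) → follower holds at (-61.000, 3.000, 39.750°)
step 3: Δleader=(-19.000, 22.000, -1.000°), engaged; cmd=(-19.500, 43.500, -1.250°) → follower=(-80.500, 46.500, 38.500°)
step 4: Δleader=(19.000, -9.000, -12.000°), disengaged; cmd=(0,0,0) → follower holds at (-80.500, 46.500, 38.500°)


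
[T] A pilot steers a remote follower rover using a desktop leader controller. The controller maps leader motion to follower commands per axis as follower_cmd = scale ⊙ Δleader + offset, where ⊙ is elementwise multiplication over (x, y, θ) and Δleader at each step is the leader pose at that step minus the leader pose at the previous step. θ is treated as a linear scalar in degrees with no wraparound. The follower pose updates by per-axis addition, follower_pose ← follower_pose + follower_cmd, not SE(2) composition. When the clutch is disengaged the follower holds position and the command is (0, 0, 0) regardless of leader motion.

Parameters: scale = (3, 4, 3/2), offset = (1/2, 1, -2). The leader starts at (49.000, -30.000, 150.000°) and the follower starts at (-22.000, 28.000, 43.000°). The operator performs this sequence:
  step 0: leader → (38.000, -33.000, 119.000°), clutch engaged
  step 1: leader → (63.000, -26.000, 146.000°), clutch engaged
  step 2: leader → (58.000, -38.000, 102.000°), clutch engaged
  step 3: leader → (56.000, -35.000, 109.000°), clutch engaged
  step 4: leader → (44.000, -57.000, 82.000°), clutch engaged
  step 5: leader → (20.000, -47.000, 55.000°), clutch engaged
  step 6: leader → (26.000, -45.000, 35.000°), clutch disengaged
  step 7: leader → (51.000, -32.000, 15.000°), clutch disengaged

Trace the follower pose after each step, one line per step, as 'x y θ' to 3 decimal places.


-54.500 17.000 -5.500
21.000 46.000 33.000
6.500 -1.000 -35.000
1.000 12.000 -26.500
-34.500 -75.000 -69.000
-106.000 -34.000 -111.500
-106.000 -34.000 -111.500
-106.000 -34.000 -111.500

step 0: Δleader=(-11.000, -3.000, -31.000°), engaged; cmd=(-32.500, -11.000, -48.500°) → follower=(-54.500, 17.000, -5.500°)
step 1: Δleader=(25.000, 7.000, 27.000°), engaged; cmd=(75.500, 29.000, 38.500°) → follower=(21.000, 46.000, 33.000°)
step 2: Δleader=(-5.000, -12.000, -44.000°), engaged; cmd=(-14.500, -47.000, -68.000°) → follower=(6.500, -1.000, -35.000°)
step 3: Δleader=(-2.000, 3.000, 7.000°), engaged; cmd=(-5.500, 13.000, 8.500°) → follower=(1.000, 12.000, -26.500°)
step 4: Δleader=(-12.000, -22.000, -27.000°), engaged; cmd=(-35.500, -87.000, -42.500°) → follower=(-34.500, -75.000, -69.000°)
step 5: Δleader=(-24.000, 10.000, -27.000°), engaged; cmd=(-71.500, 41.000, -42.500°) → follower=(-106.000, -34.000, -111.500°)
step 6: Δleader=(6.000, 2.000, -20.000°), disengaged; cmd=(0,0,0) → follower holds at (-106.000, -34.000, -111.500°)
step 7: Δleader=(25.000, 13.000, -20.000°), disengaged; cmd=(0,0,0) → follower holds at (-106.000, -34.000, -111.500°)


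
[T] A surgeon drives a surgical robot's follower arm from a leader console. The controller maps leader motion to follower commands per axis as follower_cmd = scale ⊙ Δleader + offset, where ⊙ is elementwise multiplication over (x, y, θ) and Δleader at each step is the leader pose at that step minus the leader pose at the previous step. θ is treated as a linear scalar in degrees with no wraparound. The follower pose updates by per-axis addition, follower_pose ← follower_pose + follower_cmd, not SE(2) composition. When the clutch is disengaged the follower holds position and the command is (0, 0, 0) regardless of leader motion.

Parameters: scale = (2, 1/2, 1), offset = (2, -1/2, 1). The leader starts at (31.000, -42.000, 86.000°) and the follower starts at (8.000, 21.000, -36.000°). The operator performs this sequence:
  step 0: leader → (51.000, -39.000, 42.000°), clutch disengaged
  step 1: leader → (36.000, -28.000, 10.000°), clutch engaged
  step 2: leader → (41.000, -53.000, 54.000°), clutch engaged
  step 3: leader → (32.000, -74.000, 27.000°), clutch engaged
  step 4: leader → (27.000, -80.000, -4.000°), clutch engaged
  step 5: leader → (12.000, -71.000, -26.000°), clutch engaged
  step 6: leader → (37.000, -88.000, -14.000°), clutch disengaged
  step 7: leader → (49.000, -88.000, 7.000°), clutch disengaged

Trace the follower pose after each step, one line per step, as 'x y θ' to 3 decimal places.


step 0: Δleader=(20.000, 3.000, -44.000°), disengaged; cmd=(0,0,0) → follower holds at (8.000, 21.000, -36.000°)
step 1: Δleader=(-15.000, 11.000, -32.000°), engaged; cmd=(-28.000, 5.000, -31.000°) → follower=(-20.000, 26.000, -67.000°)
step 2: Δleader=(5.000, -25.000, 44.000°), engaged; cmd=(12.000, -13.000, 45.000°) → follower=(-8.000, 13.000, -22.000°)
step 3: Δleader=(-9.000, -21.000, -27.000°), engaged; cmd=(-16.000, -11.000, -26.000°) → follower=(-24.000, 2.000, -48.000°)
step 4: Δleader=(-5.000, -6.000, -31.000°), engaged; cmd=(-8.000, -3.500, -30.000°) → follower=(-32.000, -1.500, -78.000°)
step 5: Δleader=(-15.000, 9.000, -22.000°), engaged; cmd=(-28.000, 4.000, -21.000°) → follower=(-60.000, 2.500, -99.000°)
step 6: Δleader=(25.000, -17.000, 12.000°), disengaged; cmd=(0,0,0) → follower holds at (-60.000, 2.500, -99.000°)
step 7: Δleader=(12.000, 0.000, 21.000°), disengaged; cmd=(0,0,0) → follower holds at (-60.000, 2.500, -99.000°)

8.000 21.000 -36.000
-20.000 26.000 -67.000
-8.000 13.000 -22.000
-24.000 2.000 -48.000
-32.000 -1.500 -78.000
-60.000 2.500 -99.000
-60.000 2.500 -99.000
-60.000 2.500 -99.000


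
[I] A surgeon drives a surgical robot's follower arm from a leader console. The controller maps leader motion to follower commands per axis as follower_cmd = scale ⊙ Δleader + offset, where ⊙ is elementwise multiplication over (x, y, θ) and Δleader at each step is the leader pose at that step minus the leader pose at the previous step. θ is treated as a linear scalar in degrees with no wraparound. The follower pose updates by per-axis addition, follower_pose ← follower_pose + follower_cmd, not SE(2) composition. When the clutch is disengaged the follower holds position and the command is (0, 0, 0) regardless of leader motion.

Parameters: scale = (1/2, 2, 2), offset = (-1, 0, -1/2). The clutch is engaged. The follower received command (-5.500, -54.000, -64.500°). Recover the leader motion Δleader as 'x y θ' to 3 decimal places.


-9.000 -27.000 -32.000

axis x: (-5.500 − -1) / (1/2) = -9.000
axis y: (-54.000 − 0) / (2) = -27.000
axis θ: (-64.500 − -1/2) / (2) = -32.000


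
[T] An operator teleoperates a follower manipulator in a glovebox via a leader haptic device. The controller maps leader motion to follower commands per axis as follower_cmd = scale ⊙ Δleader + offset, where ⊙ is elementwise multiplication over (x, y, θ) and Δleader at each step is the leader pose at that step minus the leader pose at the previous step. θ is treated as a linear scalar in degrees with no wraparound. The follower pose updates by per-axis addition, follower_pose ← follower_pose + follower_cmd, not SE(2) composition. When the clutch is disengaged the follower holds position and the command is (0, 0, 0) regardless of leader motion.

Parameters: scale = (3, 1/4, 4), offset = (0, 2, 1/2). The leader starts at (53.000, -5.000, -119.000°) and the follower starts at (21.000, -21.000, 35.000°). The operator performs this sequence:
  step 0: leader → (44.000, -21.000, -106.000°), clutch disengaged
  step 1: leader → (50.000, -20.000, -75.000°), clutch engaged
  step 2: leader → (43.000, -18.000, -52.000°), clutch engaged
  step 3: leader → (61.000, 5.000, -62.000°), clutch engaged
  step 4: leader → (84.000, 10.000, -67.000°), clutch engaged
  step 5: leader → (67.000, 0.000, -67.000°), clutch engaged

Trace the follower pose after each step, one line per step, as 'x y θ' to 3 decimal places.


21.000 -21.000 35.000
39.000 -18.750 159.500
18.000 -16.250 252.000
72.000 -8.500 212.500
141.000 -5.250 193.000
90.000 -5.750 193.500

step 0: Δleader=(-9.000, -16.000, 13.000°), disengaged; cmd=(0,0,0) → follower holds at (21.000, -21.000, 35.000°)
step 1: Δleader=(6.000, 1.000, 31.000°), engaged; cmd=(18.000, 2.250, 124.500°) → follower=(39.000, -18.750, 159.500°)
step 2: Δleader=(-7.000, 2.000, 23.000°), engaged; cmd=(-21.000, 2.500, 92.500°) → follower=(18.000, -16.250, 252.000°)
step 3: Δleader=(18.000, 23.000, -10.000°), engaged; cmd=(54.000, 7.750, -39.500°) → follower=(72.000, -8.500, 212.500°)
step 4: Δleader=(23.000, 5.000, -5.000°), engaged; cmd=(69.000, 3.250, -19.500°) → follower=(141.000, -5.250, 193.000°)
step 5: Δleader=(-17.000, -10.000, 0.000°), engaged; cmd=(-51.000, -0.500, 0.500°) → follower=(90.000, -5.750, 193.500°)


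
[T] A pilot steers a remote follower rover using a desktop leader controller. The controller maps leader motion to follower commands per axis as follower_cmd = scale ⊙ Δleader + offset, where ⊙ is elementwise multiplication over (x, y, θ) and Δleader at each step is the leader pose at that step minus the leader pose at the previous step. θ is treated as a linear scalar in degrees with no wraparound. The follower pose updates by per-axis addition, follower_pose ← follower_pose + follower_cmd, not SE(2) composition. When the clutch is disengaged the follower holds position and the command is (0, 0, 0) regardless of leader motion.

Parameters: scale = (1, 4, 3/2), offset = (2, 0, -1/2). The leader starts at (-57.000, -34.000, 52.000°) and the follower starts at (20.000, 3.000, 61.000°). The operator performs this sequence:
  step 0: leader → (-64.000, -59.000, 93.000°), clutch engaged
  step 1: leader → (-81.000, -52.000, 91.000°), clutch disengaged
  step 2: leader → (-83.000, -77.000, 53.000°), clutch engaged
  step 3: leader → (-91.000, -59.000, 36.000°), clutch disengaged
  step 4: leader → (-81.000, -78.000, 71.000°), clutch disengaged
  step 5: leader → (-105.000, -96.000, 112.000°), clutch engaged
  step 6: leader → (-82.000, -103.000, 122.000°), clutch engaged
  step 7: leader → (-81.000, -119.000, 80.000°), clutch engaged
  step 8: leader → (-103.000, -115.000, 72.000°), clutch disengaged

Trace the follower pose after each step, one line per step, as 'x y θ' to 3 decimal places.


step 0: Δleader=(-7.000, -25.000, 41.000°), engaged; cmd=(-5.000, -100.000, 61.000°) → follower=(15.000, -97.000, 122.000°)
step 1: Δleader=(-17.000, 7.000, -2.000°), disengaged; cmd=(0,0,0) → follower holds at (15.000, -97.000, 122.000°)
step 2: Δleader=(-2.000, -25.000, -38.000°), engaged; cmd=(0.000, -100.000, -57.500°) → follower=(15.000, -197.000, 64.500°)
step 3: Δleader=(-8.000, 18.000, -17.000°), disengaged; cmd=(0,0,0) → follower holds at (15.000, -197.000, 64.500°)
step 4: Δleader=(10.000, -19.000, 35.000°), disengaged; cmd=(0,0,0) → follower holds at (15.000, -197.000, 64.500°)
step 5: Δleader=(-24.000, -18.000, 41.000°), engaged; cmd=(-22.000, -72.000, 61.000°) → follower=(-7.000, -269.000, 125.500°)
step 6: Δleader=(23.000, -7.000, 10.000°), engaged; cmd=(25.000, -28.000, 14.500°) → follower=(18.000, -297.000, 140.000°)
step 7: Δleader=(1.000, -16.000, -42.000°), engaged; cmd=(3.000, -64.000, -63.500°) → follower=(21.000, -361.000, 76.500°)
step 8: Δleader=(-22.000, 4.000, -8.000°), disengaged; cmd=(0,0,0) → follower holds at (21.000, -361.000, 76.500°)

15.000 -97.000 122.000
15.000 -97.000 122.000
15.000 -197.000 64.500
15.000 -197.000 64.500
15.000 -197.000 64.500
-7.000 -269.000 125.500
18.000 -297.000 140.000
21.000 -361.000 76.500
21.000 -361.000 76.500


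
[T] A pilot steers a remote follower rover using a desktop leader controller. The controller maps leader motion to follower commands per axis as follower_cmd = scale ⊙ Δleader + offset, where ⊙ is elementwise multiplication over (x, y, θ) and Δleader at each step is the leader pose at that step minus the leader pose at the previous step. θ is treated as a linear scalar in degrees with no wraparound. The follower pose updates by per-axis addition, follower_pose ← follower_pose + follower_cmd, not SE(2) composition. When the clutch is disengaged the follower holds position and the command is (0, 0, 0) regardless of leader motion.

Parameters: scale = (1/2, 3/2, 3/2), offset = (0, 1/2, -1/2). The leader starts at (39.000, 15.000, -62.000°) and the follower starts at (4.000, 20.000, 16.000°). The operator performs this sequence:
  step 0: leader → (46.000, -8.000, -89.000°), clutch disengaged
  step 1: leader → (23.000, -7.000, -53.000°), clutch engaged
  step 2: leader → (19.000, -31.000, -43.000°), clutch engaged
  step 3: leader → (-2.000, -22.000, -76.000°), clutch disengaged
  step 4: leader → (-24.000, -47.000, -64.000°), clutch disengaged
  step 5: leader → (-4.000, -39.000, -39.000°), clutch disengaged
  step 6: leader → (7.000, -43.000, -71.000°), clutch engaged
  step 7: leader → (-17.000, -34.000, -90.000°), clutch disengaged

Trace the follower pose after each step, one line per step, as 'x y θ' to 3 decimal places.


step 0: Δleader=(7.000, -23.000, -27.000°), disengaged; cmd=(0,0,0) → follower holds at (4.000, 20.000, 16.000°)
step 1: Δleader=(-23.000, 1.000, 36.000°), engaged; cmd=(-11.500, 2.000, 53.500°) → follower=(-7.500, 22.000, 69.500°)
step 2: Δleader=(-4.000, -24.000, 10.000°), engaged; cmd=(-2.000, -35.500, 14.500°) → follower=(-9.500, -13.500, 84.000°)
step 3: Δleader=(-21.000, 9.000, -33.000°), disengaged; cmd=(0,0,0) → follower holds at (-9.500, -13.500, 84.000°)
step 4: Δleader=(-22.000, -25.000, 12.000°), disengaged; cmd=(0,0,0) → follower holds at (-9.500, -13.500, 84.000°)
step 5: Δleader=(20.000, 8.000, 25.000°), disengaged; cmd=(0,0,0) → follower holds at (-9.500, -13.500, 84.000°)
step 6: Δleader=(11.000, -4.000, -32.000°), engaged; cmd=(5.500, -5.500, -48.500°) → follower=(-4.000, -19.000, 35.500°)
step 7: Δleader=(-24.000, 9.000, -19.000°), disengaged; cmd=(0,0,0) → follower holds at (-4.000, -19.000, 35.500°)

4.000 20.000 16.000
-7.500 22.000 69.500
-9.500 -13.500 84.000
-9.500 -13.500 84.000
-9.500 -13.500 84.000
-9.500 -13.500 84.000
-4.000 -19.000 35.500
-4.000 -19.000 35.500


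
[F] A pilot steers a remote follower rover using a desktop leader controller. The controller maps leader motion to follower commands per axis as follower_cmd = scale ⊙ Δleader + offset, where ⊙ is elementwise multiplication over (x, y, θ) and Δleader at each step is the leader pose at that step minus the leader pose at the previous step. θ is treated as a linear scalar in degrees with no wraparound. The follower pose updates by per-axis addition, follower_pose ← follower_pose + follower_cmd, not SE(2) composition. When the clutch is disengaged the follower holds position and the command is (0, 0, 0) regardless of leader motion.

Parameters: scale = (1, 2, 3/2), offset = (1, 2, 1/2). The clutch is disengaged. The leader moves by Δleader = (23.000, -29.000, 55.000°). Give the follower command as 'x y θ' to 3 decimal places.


0.000 0.000 0.000

clutch disengaged → follower holds; cmd = (0, 0, 0)


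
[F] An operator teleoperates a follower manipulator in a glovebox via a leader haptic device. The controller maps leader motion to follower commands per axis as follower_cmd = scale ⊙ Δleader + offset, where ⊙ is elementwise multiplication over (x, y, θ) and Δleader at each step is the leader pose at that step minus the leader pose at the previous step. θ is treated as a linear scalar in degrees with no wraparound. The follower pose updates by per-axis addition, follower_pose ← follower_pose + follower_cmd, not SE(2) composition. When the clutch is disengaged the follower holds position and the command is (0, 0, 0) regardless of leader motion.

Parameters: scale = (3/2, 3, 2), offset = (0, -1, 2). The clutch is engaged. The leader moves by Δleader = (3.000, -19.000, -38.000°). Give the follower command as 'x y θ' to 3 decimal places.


4.500 -58.000 -74.000

axis x: 3/2·3.000 + 0 = 4.500
axis y: 3·-19.000 + -1 = -58.000
axis θ: 2·-38.000 + 2 = -74.000


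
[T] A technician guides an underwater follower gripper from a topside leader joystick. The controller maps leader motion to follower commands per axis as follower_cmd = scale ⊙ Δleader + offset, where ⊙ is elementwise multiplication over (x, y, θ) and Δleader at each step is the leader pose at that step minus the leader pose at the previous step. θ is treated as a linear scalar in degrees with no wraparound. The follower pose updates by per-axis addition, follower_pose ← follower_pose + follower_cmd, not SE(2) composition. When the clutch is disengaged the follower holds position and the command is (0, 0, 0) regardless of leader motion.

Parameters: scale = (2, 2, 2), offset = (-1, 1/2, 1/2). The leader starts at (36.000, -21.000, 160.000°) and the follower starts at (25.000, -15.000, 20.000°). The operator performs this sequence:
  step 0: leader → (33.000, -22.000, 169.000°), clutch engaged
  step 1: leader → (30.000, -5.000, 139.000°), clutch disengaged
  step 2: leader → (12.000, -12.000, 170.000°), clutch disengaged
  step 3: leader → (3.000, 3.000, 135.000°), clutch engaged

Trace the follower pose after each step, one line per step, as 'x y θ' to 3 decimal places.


18.000 -16.500 38.500
18.000 -16.500 38.500
18.000 -16.500 38.500
-1.000 14.000 -31.000

step 0: Δleader=(-3.000, -1.000, 9.000°), engaged; cmd=(-7.000, -1.500, 18.500°) → follower=(18.000, -16.500, 38.500°)
step 1: Δleader=(-3.000, 17.000, -30.000°), disengaged; cmd=(0,0,0) → follower holds at (18.000, -16.500, 38.500°)
step 2: Δleader=(-18.000, -7.000, 31.000°), disengaged; cmd=(0,0,0) → follower holds at (18.000, -16.500, 38.500°)
step 3: Δleader=(-9.000, 15.000, -35.000°), engaged; cmd=(-19.000, 30.500, -69.500°) → follower=(-1.000, 14.000, -31.000°)


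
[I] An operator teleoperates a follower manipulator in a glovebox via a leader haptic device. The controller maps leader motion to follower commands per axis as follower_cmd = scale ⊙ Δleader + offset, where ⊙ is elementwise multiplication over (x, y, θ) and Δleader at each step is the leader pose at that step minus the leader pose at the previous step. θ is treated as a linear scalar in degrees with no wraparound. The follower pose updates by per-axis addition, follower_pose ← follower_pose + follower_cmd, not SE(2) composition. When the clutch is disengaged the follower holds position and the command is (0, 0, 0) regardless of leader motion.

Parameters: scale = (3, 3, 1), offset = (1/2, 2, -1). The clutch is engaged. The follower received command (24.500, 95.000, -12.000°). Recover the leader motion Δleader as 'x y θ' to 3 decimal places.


axis x: (24.500 − 1/2) / (3) = 8.000
axis y: (95.000 − 2) / (3) = 31.000
axis θ: (-12.000 − -1) / (1) = -11.000

8.000 31.000 -11.000


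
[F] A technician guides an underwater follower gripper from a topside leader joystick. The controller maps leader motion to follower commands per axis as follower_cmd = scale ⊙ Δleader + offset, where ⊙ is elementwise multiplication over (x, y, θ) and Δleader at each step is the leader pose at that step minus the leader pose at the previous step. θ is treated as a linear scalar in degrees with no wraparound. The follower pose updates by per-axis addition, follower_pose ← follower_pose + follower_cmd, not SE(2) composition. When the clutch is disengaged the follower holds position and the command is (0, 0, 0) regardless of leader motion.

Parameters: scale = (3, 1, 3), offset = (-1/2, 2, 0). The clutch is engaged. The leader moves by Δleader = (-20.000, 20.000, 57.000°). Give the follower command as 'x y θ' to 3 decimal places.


axis x: 3·-20.000 + -1/2 = -60.500
axis y: 1·20.000 + 2 = 22.000
axis θ: 3·57.000 + 0 = 171.000

-60.500 22.000 171.000


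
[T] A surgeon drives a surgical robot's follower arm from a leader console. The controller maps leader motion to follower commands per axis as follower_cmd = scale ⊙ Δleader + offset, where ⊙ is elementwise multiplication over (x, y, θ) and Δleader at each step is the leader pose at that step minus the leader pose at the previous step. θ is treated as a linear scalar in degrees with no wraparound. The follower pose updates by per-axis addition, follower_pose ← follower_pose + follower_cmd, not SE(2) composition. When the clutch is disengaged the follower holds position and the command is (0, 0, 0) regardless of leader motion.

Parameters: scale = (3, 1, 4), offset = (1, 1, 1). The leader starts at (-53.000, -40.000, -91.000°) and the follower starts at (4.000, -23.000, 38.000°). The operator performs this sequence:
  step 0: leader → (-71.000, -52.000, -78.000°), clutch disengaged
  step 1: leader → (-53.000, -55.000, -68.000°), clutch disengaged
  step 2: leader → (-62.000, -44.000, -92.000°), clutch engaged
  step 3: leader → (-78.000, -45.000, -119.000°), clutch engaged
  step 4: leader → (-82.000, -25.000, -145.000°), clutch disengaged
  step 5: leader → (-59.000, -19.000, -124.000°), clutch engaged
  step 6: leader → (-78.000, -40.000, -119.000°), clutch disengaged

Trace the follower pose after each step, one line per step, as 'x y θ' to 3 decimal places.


step 0: Δleader=(-18.000, -12.000, 13.000°), disengaged; cmd=(0,0,0) → follower holds at (4.000, -23.000, 38.000°)
step 1: Δleader=(18.000, -3.000, 10.000°), disengaged; cmd=(0,0,0) → follower holds at (4.000, -23.000, 38.000°)
step 2: Δleader=(-9.000, 11.000, -24.000°), engaged; cmd=(-26.000, 12.000, -95.000°) → follower=(-22.000, -11.000, -57.000°)
step 3: Δleader=(-16.000, -1.000, -27.000°), engaged; cmd=(-47.000, 0.000, -107.000°) → follower=(-69.000, -11.000, -164.000°)
step 4: Δleader=(-4.000, 20.000, -26.000°), disengaged; cmd=(0,0,0) → follower holds at (-69.000, -11.000, -164.000°)
step 5: Δleader=(23.000, 6.000, 21.000°), engaged; cmd=(70.000, 7.000, 85.000°) → follower=(1.000, -4.000, -79.000°)
step 6: Δleader=(-19.000, -21.000, 5.000°), disengaged; cmd=(0,0,0) → follower holds at (1.000, -4.000, -79.000°)

4.000 -23.000 38.000
4.000 -23.000 38.000
-22.000 -11.000 -57.000
-69.000 -11.000 -164.000
-69.000 -11.000 -164.000
1.000 -4.000 -79.000
1.000 -4.000 -79.000


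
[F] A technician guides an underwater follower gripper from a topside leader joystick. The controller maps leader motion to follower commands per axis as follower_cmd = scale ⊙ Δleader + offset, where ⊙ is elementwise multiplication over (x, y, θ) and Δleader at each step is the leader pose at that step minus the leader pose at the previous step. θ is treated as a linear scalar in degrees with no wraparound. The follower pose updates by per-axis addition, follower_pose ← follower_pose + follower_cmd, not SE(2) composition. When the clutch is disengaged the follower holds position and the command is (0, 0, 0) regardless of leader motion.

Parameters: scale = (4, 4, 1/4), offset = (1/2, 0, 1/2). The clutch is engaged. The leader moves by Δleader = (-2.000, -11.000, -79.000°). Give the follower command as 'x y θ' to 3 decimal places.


-7.500 -44.000 -19.250

axis x: 4·-2.000 + 1/2 = -7.500
axis y: 4·-11.000 + 0 = -44.000
axis θ: 1/4·-79.000 + 1/2 = -19.250


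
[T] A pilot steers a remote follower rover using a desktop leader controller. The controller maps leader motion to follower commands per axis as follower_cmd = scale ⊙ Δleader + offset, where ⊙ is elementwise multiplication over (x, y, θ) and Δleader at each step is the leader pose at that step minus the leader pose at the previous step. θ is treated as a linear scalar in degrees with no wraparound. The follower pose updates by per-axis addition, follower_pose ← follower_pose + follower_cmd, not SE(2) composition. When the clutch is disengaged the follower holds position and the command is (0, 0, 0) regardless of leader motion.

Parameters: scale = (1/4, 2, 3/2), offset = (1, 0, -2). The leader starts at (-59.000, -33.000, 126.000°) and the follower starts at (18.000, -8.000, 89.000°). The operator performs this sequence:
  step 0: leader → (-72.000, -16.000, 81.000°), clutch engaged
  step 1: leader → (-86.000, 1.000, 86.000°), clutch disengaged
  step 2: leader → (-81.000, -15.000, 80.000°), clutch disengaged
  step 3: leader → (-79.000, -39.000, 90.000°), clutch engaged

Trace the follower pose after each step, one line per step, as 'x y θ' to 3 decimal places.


step 0: Δleader=(-13.000, 17.000, -45.000°), engaged; cmd=(-2.250, 34.000, -69.500°) → follower=(15.750, 26.000, 19.500°)
step 1: Δleader=(-14.000, 17.000, 5.000°), disengaged; cmd=(0,0,0) → follower holds at (15.750, 26.000, 19.500°)
step 2: Δleader=(5.000, -16.000, -6.000°), disengaged; cmd=(0,0,0) → follower holds at (15.750, 26.000, 19.500°)
step 3: Δleader=(2.000, -24.000, 10.000°), engaged; cmd=(1.500, -48.000, 13.000°) → follower=(17.250, -22.000, 32.500°)

15.750 26.000 19.500
15.750 26.000 19.500
15.750 26.000 19.500
17.250 -22.000 32.500


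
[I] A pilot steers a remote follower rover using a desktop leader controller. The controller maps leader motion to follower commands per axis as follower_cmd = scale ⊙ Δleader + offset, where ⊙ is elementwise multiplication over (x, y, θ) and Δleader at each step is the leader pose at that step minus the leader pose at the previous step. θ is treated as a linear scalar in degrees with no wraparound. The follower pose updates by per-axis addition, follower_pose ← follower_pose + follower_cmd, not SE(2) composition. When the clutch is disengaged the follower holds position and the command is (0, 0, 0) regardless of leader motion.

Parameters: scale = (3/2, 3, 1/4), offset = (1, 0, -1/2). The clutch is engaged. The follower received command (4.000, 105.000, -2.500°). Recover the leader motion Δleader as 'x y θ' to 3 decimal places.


axis x: (4.000 − 1) / (3/2) = 2.000
axis y: (105.000 − 0) / (3) = 35.000
axis θ: (-2.500 − -1/2) / (1/4) = -8.000

2.000 35.000 -8.000


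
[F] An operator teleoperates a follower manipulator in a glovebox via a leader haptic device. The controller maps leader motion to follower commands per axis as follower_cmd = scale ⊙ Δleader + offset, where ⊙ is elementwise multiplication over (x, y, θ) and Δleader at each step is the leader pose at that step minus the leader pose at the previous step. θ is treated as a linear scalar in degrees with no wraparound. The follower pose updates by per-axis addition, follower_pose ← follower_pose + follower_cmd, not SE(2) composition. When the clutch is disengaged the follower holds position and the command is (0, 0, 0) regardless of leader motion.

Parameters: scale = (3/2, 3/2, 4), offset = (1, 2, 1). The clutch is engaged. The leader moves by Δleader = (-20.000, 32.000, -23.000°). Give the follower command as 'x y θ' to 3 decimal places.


axis x: 3/2·-20.000 + 1 = -29.000
axis y: 3/2·32.000 + 2 = 50.000
axis θ: 4·-23.000 + 1 = -91.000

-29.000 50.000 -91.000


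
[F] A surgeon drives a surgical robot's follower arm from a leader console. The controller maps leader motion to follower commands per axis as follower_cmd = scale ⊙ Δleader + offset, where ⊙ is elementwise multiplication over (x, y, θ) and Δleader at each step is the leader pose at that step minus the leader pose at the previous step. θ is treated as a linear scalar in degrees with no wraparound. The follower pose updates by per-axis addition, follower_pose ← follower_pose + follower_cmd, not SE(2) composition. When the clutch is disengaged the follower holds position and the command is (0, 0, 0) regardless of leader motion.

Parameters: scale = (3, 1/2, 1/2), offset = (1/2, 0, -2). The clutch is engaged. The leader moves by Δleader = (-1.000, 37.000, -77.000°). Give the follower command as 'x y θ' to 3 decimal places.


-2.500 18.500 -40.500

axis x: 3·-1.000 + 1/2 = -2.500
axis y: 1/2·37.000 + 0 = 18.500
axis θ: 1/2·-77.000 + -2 = -40.500


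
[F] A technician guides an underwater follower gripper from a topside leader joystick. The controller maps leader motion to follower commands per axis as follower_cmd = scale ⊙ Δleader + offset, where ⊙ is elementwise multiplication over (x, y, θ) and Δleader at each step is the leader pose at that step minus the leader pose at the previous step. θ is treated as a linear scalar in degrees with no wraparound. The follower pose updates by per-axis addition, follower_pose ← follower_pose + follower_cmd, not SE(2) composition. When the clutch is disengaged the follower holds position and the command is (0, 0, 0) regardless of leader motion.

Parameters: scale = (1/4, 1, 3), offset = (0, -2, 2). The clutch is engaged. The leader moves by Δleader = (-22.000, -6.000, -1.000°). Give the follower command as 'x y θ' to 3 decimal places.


-5.500 -8.000 -1.000

axis x: 1/4·-22.000 + 0 = -5.500
axis y: 1·-6.000 + -2 = -8.000
axis θ: 3·-1.000 + 2 = -1.000


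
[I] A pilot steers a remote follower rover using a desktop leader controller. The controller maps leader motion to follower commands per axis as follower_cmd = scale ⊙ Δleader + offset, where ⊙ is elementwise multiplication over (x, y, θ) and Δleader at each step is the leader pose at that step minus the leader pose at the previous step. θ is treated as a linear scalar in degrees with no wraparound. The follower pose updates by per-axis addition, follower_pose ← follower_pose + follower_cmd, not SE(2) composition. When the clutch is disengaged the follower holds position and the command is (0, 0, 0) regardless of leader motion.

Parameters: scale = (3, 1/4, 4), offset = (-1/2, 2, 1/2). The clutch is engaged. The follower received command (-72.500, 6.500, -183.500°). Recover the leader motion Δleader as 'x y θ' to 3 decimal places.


-24.000 18.000 -46.000

axis x: (-72.500 − -1/2) / (3) = -24.000
axis y: (6.500 − 2) / (1/4) = 18.000
axis θ: (-183.500 − 1/2) / (4) = -46.000


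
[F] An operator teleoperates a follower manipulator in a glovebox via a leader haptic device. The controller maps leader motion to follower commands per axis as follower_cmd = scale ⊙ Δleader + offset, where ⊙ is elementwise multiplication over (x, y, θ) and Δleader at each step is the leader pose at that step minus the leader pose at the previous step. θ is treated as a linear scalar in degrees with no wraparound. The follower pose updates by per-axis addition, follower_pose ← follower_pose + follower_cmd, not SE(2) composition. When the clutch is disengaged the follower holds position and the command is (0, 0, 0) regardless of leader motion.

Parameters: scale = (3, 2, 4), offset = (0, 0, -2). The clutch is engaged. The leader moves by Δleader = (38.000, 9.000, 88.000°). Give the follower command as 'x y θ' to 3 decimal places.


114.000 18.000 350.000

axis x: 3·38.000 + 0 = 114.000
axis y: 2·9.000 + 0 = 18.000
axis θ: 4·88.000 + -2 = 350.000
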